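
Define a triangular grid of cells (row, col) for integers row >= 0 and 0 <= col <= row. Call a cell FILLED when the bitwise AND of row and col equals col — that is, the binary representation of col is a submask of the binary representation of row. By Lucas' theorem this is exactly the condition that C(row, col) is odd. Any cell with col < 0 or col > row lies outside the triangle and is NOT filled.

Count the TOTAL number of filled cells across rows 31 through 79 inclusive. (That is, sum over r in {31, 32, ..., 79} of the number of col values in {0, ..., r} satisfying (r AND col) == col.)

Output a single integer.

Answer: 680

Derivation:
r31=11111 pc5: +32 =32
r32=100000 pc1: +2 =34
r33=100001 pc2: +4 =38
r34=100010 pc2: +4 =42
r35=100011 pc3: +8 =50
r36=100100 pc2: +4 =54
r37=100101 pc3: +8 =62
r38=100110 pc3: +8 =70
r39=100111 pc4: +16 =86
r40=101000 pc2: +4 =90
r41=101001 pc3: +8 =98
r42=101010 pc3: +8 =106
r43=101011 pc4: +16 =122
r44=101100 pc3: +8 =130
r45=101101 pc4: +16 =146
r46=101110 pc4: +16 =162
r47=101111 pc5: +32 =194
r48=110000 pc2: +4 =198
r49=110001 pc3: +8 =206
r50=110010 pc3: +8 =214
r51=110011 pc4: +16 =230
r52=110100 pc3: +8 =238
r53=110101 pc4: +16 =254
r54=110110 pc4: +16 =270
r55=110111 pc5: +32 =302
r56=111000 pc3: +8 =310
r57=111001 pc4: +16 =326
r58=111010 pc4: +16 =342
r59=111011 pc5: +32 =374
r60=111100 pc4: +16 =390
r61=111101 pc5: +32 =422
r62=111110 pc5: +32 =454
r63=111111 pc6: +64 =518
r64=1000000 pc1: +2 =520
r65=1000001 pc2: +4 =524
r66=1000010 pc2: +4 =528
r67=1000011 pc3: +8 =536
r68=1000100 pc2: +4 =540
r69=1000101 pc3: +8 =548
r70=1000110 pc3: +8 =556
r71=1000111 pc4: +16 =572
r72=1001000 pc2: +4 =576
r73=1001001 pc3: +8 =584
r74=1001010 pc3: +8 =592
r75=1001011 pc4: +16 =608
r76=1001100 pc3: +8 =616
r77=1001101 pc4: +16 =632
r78=1001110 pc4: +16 =648
r79=1001111 pc5: +32 =680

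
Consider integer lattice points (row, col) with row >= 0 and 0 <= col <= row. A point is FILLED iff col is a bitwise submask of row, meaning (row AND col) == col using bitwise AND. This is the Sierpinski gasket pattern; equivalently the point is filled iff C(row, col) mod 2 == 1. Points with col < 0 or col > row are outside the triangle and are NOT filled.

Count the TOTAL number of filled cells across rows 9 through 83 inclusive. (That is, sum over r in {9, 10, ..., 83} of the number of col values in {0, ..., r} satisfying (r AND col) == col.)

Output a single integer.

r9=1001 pc2: +4 =4
r10=1010 pc2: +4 =8
r11=1011 pc3: +8 =16
r12=1100 pc2: +4 =20
r13=1101 pc3: +8 =28
r14=1110 pc3: +8 =36
r15=1111 pc4: +16 =52
r16=10000 pc1: +2 =54
r17=10001 pc2: +4 =58
r18=10010 pc2: +4 =62
r19=10011 pc3: +8 =70
r20=10100 pc2: +4 =74
r21=10101 pc3: +8 =82
r22=10110 pc3: +8 =90
r23=10111 pc4: +16 =106
r24=11000 pc2: +4 =110
r25=11001 pc3: +8 =118
r26=11010 pc3: +8 =126
r27=11011 pc4: +16 =142
r28=11100 pc3: +8 =150
r29=11101 pc4: +16 =166
r30=11110 pc4: +16 =182
r31=11111 pc5: +32 =214
r32=100000 pc1: +2 =216
r33=100001 pc2: +4 =220
r34=100010 pc2: +4 =224
r35=100011 pc3: +8 =232
r36=100100 pc2: +4 =236
r37=100101 pc3: +8 =244
r38=100110 pc3: +8 =252
r39=100111 pc4: +16 =268
r40=101000 pc2: +4 =272
r41=101001 pc3: +8 =280
r42=101010 pc3: +8 =288
r43=101011 pc4: +16 =304
r44=101100 pc3: +8 =312
r45=101101 pc4: +16 =328
r46=101110 pc4: +16 =344
r47=101111 pc5: +32 =376
r48=110000 pc2: +4 =380
r49=110001 pc3: +8 =388
r50=110010 pc3: +8 =396
r51=110011 pc4: +16 =412
r52=110100 pc3: +8 =420
r53=110101 pc4: +16 =436
r54=110110 pc4: +16 =452
r55=110111 pc5: +32 =484
r56=111000 pc3: +8 =492
r57=111001 pc4: +16 =508
r58=111010 pc4: +16 =524
r59=111011 pc5: +32 =556
r60=111100 pc4: +16 =572
r61=111101 pc5: +32 =604
r62=111110 pc5: +32 =636
r63=111111 pc6: +64 =700
r64=1000000 pc1: +2 =702
r65=1000001 pc2: +4 =706
r66=1000010 pc2: +4 =710
r67=1000011 pc3: +8 =718
r68=1000100 pc2: +4 =722
r69=1000101 pc3: +8 =730
r70=1000110 pc3: +8 =738
r71=1000111 pc4: +16 =754
r72=1001000 pc2: +4 =758
r73=1001001 pc3: +8 =766
r74=1001010 pc3: +8 =774
r75=1001011 pc4: +16 =790
r76=1001100 pc3: +8 =798
r77=1001101 pc4: +16 =814
r78=1001110 pc4: +16 =830
r79=1001111 pc5: +32 =862
r80=1010000 pc2: +4 =866
r81=1010001 pc3: +8 =874
r82=1010010 pc3: +8 =882
r83=1010011 pc4: +16 =898

Answer: 898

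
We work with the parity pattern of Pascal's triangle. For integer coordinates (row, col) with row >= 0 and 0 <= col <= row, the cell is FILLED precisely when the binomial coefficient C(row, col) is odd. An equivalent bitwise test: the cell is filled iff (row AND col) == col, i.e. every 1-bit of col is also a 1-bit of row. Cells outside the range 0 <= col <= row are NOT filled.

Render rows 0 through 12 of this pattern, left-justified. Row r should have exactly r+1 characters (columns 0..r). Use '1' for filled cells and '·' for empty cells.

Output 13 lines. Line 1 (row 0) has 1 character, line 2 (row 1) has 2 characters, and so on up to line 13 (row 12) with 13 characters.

Answer: 1
11
1·1
1111
1···1
11··11
1·1·1·1
11111111
1·······1
11······11
1·1·····1·1
1111····1111
1···1···1···1

Derivation:
r0=0: 1
r1=1: 11
r2=10: 1·1
r3=11: 1111
r4=100: 1···1
r5=101: 11··11
r6=110: 1·1·1·1
r7=111: 11111111
r8=1000: 1·······1
r9=1001: 11······11
r10=1010: 1·1·····1·1
r11=1011: 1111····1111
r12=1100: 1···1···1···1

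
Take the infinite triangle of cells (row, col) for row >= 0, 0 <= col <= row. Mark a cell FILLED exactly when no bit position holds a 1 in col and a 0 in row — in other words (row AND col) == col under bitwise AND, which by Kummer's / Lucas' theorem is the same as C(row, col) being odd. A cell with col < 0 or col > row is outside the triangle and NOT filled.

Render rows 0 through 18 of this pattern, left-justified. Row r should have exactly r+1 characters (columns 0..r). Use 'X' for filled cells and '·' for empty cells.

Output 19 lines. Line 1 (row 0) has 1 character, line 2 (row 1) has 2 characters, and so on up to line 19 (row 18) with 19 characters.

r0=0: X
r1=1: XX
r2=10: X·X
r3=11: XXXX
r4=100: X···X
r5=101: XX··XX
r6=110: X·X·X·X
r7=111: XXXXXXXX
r8=1000: X·······X
r9=1001: XX······XX
r10=1010: X·X·····X·X
r11=1011: XXXX····XXXX
r12=1100: X···X···X···X
r13=1101: XX··XX··XX··XX
r14=1110: X·X·X·X·X·X·X·X
r15=1111: XXXXXXXXXXXXXXXX
r16=10000: X···············X
r17=10001: XX··············XX
r18=10010: X·X·············X·X

Answer: X
XX
X·X
XXXX
X···X
XX··XX
X·X·X·X
XXXXXXXX
X·······X
XX······XX
X·X·····X·X
XXXX····XXXX
X···X···X···X
XX··XX··XX··XX
X·X·X·X·X·X·X·X
XXXXXXXXXXXXXXXX
X···············X
XX··············XX
X·X·············X·X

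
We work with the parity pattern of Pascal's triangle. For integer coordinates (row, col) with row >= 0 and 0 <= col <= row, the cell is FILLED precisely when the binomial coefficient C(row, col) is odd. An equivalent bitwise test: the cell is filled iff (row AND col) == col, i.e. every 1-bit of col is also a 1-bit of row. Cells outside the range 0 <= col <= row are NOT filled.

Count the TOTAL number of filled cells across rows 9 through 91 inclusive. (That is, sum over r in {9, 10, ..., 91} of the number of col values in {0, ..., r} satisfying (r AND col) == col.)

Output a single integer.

r9=1001 pc2: +4 =4
r10=1010 pc2: +4 =8
r11=1011 pc3: +8 =16
r12=1100 pc2: +4 =20
r13=1101 pc3: +8 =28
r14=1110 pc3: +8 =36
r15=1111 pc4: +16 =52
r16=10000 pc1: +2 =54
r17=10001 pc2: +4 =58
r18=10010 pc2: +4 =62
r19=10011 pc3: +8 =70
r20=10100 pc2: +4 =74
r21=10101 pc3: +8 =82
r22=10110 pc3: +8 =90
r23=10111 pc4: +16 =106
r24=11000 pc2: +4 =110
r25=11001 pc3: +8 =118
r26=11010 pc3: +8 =126
r27=11011 pc4: +16 =142
r28=11100 pc3: +8 =150
r29=11101 pc4: +16 =166
r30=11110 pc4: +16 =182
r31=11111 pc5: +32 =214
r32=100000 pc1: +2 =216
r33=100001 pc2: +4 =220
r34=100010 pc2: +4 =224
r35=100011 pc3: +8 =232
r36=100100 pc2: +4 =236
r37=100101 pc3: +8 =244
r38=100110 pc3: +8 =252
r39=100111 pc4: +16 =268
r40=101000 pc2: +4 =272
r41=101001 pc3: +8 =280
r42=101010 pc3: +8 =288
r43=101011 pc4: +16 =304
r44=101100 pc3: +8 =312
r45=101101 pc4: +16 =328
r46=101110 pc4: +16 =344
r47=101111 pc5: +32 =376
r48=110000 pc2: +4 =380
r49=110001 pc3: +8 =388
r50=110010 pc3: +8 =396
r51=110011 pc4: +16 =412
r52=110100 pc3: +8 =420
r53=110101 pc4: +16 =436
r54=110110 pc4: +16 =452
r55=110111 pc5: +32 =484
r56=111000 pc3: +8 =492
r57=111001 pc4: +16 =508
r58=111010 pc4: +16 =524
r59=111011 pc5: +32 =556
r60=111100 pc4: +16 =572
r61=111101 pc5: +32 =604
r62=111110 pc5: +32 =636
r63=111111 pc6: +64 =700
r64=1000000 pc1: +2 =702
r65=1000001 pc2: +4 =706
r66=1000010 pc2: +4 =710
r67=1000011 pc3: +8 =718
r68=1000100 pc2: +4 =722
r69=1000101 pc3: +8 =730
r70=1000110 pc3: +8 =738
r71=1000111 pc4: +16 =754
r72=1001000 pc2: +4 =758
r73=1001001 pc3: +8 =766
r74=1001010 pc3: +8 =774
r75=1001011 pc4: +16 =790
r76=1001100 pc3: +8 =798
r77=1001101 pc4: +16 =814
r78=1001110 pc4: +16 =830
r79=1001111 pc5: +32 =862
r80=1010000 pc2: +4 =866
r81=1010001 pc3: +8 =874
r82=1010010 pc3: +8 =882
r83=1010011 pc4: +16 =898
r84=1010100 pc3: +8 =906
r85=1010101 pc4: +16 =922
r86=1010110 pc4: +16 =938
r87=1010111 pc5: +32 =970
r88=1011000 pc3: +8 =978
r89=1011001 pc4: +16 =994
r90=1011010 pc4: +16 =1010
r91=1011011 pc5: +32 =1042

Answer: 1042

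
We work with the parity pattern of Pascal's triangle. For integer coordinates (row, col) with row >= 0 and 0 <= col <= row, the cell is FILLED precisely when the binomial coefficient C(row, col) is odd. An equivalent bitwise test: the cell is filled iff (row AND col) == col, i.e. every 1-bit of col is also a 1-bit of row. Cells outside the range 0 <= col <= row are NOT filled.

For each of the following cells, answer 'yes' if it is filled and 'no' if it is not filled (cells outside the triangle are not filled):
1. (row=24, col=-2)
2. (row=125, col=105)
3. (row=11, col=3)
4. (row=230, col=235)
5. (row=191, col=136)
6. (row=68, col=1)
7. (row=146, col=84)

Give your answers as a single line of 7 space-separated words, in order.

Answer: no yes yes no yes no no

Derivation:
(24,-2): col outside [0, 24] -> not filled
(125,105): row=0b1111101, col=0b1101001, row AND col = 0b1101001 = 105; 105 == 105 -> filled
(11,3): row=0b1011, col=0b11, row AND col = 0b11 = 3; 3 == 3 -> filled
(230,235): col outside [0, 230] -> not filled
(191,136): row=0b10111111, col=0b10001000, row AND col = 0b10001000 = 136; 136 == 136 -> filled
(68,1): row=0b1000100, col=0b1, row AND col = 0b0 = 0; 0 != 1 -> empty
(146,84): row=0b10010010, col=0b1010100, row AND col = 0b10000 = 16; 16 != 84 -> empty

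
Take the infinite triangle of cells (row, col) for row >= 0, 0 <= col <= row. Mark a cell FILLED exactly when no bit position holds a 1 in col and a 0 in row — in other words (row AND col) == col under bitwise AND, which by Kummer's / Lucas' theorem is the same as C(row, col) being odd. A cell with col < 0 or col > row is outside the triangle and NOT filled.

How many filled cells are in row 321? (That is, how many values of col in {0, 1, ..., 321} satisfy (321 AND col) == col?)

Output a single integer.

Answer: 8

Derivation:
321 in binary = 101000001
popcount(321) = number of 1-bits in 101000001 = 3
A col c satisfies (321 AND c) == c iff every set bit of c is also set in 321; each of the 3 set bits of 321 can independently be on or off in c.
count = 2^3 = 8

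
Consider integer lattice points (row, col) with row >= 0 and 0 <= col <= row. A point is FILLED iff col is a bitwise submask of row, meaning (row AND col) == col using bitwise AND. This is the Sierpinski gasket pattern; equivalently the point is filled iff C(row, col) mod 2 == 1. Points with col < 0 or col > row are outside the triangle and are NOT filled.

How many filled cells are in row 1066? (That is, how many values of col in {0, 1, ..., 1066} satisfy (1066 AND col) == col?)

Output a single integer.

1066 in binary = 10000101010
popcount(1066) = number of 1-bits in 10000101010 = 4
A col c satisfies (1066 AND c) == c iff every set bit of c is also set in 1066; each of the 4 set bits of 1066 can independently be on or off in c.
count = 2^4 = 16

Answer: 16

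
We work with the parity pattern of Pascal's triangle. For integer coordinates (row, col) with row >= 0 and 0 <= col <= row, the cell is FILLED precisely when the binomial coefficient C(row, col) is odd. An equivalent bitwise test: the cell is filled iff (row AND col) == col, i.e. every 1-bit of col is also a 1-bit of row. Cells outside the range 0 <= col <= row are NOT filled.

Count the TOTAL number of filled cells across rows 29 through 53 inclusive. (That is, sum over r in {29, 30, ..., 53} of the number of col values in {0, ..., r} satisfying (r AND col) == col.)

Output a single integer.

r29=11101 pc4: +16 =16
r30=11110 pc4: +16 =32
r31=11111 pc5: +32 =64
r32=100000 pc1: +2 =66
r33=100001 pc2: +4 =70
r34=100010 pc2: +4 =74
r35=100011 pc3: +8 =82
r36=100100 pc2: +4 =86
r37=100101 pc3: +8 =94
r38=100110 pc3: +8 =102
r39=100111 pc4: +16 =118
r40=101000 pc2: +4 =122
r41=101001 pc3: +8 =130
r42=101010 pc3: +8 =138
r43=101011 pc4: +16 =154
r44=101100 pc3: +8 =162
r45=101101 pc4: +16 =178
r46=101110 pc4: +16 =194
r47=101111 pc5: +32 =226
r48=110000 pc2: +4 =230
r49=110001 pc3: +8 =238
r50=110010 pc3: +8 =246
r51=110011 pc4: +16 =262
r52=110100 pc3: +8 =270
r53=110101 pc4: +16 =286

Answer: 286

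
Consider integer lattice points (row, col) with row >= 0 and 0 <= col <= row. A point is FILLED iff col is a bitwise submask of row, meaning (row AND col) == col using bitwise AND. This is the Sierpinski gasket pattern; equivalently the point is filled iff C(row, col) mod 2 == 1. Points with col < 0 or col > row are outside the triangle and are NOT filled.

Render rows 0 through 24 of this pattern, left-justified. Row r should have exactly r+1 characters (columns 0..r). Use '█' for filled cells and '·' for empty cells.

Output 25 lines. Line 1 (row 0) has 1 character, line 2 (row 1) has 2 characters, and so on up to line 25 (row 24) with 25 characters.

r0=0: █
r1=1: ██
r2=10: █·█
r3=11: ████
r4=100: █···█
r5=101: ██··██
r6=110: █·█·█·█
r7=111: ████████
r8=1000: █·······█
r9=1001: ██······██
r10=1010: █·█·····█·█
r11=1011: ████····████
r12=1100: █···█···█···█
r13=1101: ██··██··██··██
r14=1110: █·█·█·█·█·█·█·█
r15=1111: ████████████████
r16=10000: █···············█
r17=10001: ██··············██
r18=10010: █·█·············█·█
r19=10011: ████············████
r20=10100: █···█···········█···█
r21=10101: ██··██··········██··██
r22=10110: █·█·█·█·········█·█·█·█
r23=10111: ████████········████████
r24=11000: █·······█·······█·······█

Answer: █
██
█·█
████
█···█
██··██
█·█·█·█
████████
█·······█
██······██
█·█·····█·█
████····████
█···█···█···█
██··██··██··██
█·█·█·█·█·█·█·█
████████████████
█···············█
██··············██
█·█·············█·█
████············████
█···█···········█···█
██··██··········██··██
█·█·█·█·········█·█·█·█
████████········████████
█·······█·······█·······█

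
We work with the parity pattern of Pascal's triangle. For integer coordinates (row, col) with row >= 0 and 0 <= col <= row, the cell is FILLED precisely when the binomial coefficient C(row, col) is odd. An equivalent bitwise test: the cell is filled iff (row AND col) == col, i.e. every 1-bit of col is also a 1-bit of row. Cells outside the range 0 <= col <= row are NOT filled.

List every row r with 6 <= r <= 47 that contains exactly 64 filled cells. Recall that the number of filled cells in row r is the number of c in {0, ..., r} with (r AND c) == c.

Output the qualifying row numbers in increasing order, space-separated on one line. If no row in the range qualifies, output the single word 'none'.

Row r has 2^popcount(r) filled cells, so we need popcount(r) = log2(64) = 6.
Scan r = 6..47 and keep those with exactly 6 one-bits:
r=6=110 popcount=2 -> skip
r=7=111 popcount=3 -> skip
r=8=1000 popcount=1 -> skip
r=9=1001 popcount=2 -> skip
r=10=1010 popcount=2 -> skip
r=11=1011 popcount=3 -> skip
r=12=1100 popcount=2 -> skip
r=13=1101 popcount=3 -> skip
r=14=1110 popcount=3 -> skip
r=15=1111 popcount=4 -> skip
r=16=10000 popcount=1 -> skip
r=17=10001 popcount=2 -> skip
r=18=10010 popcount=2 -> skip
r=19=10011 popcount=3 -> skip
r=20=10100 popcount=2 -> skip
r=21=10101 popcount=3 -> skip
r=22=10110 popcount=3 -> skip
r=23=10111 popcount=4 -> skip
r=24=11000 popcount=2 -> skip
r=25=11001 popcount=3 -> skip
r=26=11010 popcount=3 -> skip
r=27=11011 popcount=4 -> skip
r=28=11100 popcount=3 -> skip
r=29=11101 popcount=4 -> skip
r=30=11110 popcount=4 -> skip
r=31=11111 popcount=5 -> skip
r=32=100000 popcount=1 -> skip
r=33=100001 popcount=2 -> skip
r=34=100010 popcount=2 -> skip
r=35=100011 popcount=3 -> skip
r=36=100100 popcount=2 -> skip
r=37=100101 popcount=3 -> skip
r=38=100110 popcount=3 -> skip
r=39=100111 popcount=4 -> skip
r=40=101000 popcount=2 -> skip
r=41=101001 popcount=3 -> skip
r=42=101010 popcount=3 -> skip
r=43=101011 popcount=4 -> skip
r=44=101100 popcount=3 -> skip
r=45=101101 popcount=4 -> skip
r=46=101110 popcount=4 -> skip
r=47=101111 popcount=5 -> skip
Kept rows: none

Answer: none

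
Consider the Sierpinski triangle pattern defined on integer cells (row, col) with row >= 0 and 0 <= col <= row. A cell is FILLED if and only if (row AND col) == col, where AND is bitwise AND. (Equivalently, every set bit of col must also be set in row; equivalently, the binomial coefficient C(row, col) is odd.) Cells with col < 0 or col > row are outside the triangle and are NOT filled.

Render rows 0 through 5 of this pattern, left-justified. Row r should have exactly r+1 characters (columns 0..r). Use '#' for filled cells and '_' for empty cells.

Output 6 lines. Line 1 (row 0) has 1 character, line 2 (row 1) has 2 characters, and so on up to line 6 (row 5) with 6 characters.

r0=0: #
r1=1: ##
r2=10: #_#
r3=11: ####
r4=100: #___#
r5=101: ##__##

Answer: #
##
#_#
####
#___#
##__##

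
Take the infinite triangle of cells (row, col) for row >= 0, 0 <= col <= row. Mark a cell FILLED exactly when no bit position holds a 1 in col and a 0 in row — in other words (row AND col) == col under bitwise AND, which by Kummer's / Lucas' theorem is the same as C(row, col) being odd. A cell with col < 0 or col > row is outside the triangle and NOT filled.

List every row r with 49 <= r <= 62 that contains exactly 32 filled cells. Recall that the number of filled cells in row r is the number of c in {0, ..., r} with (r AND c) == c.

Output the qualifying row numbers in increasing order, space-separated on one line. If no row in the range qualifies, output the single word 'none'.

Row r has 2^popcount(r) filled cells, so we need popcount(r) = log2(32) = 5.
Scan r = 49..62 and keep those with exactly 5 one-bits:
r=49=110001 popcount=3 -> skip
r=50=110010 popcount=3 -> skip
r=51=110011 popcount=4 -> skip
r=52=110100 popcount=3 -> skip
r=53=110101 popcount=4 -> skip
r=54=110110 popcount=4 -> skip
r=55=110111 popcount=5 -> KEEP
r=56=111000 popcount=3 -> skip
r=57=111001 popcount=4 -> skip
r=58=111010 popcount=4 -> skip
r=59=111011 popcount=5 -> KEEP
r=60=111100 popcount=4 -> skip
r=61=111101 popcount=5 -> KEEP
r=62=111110 popcount=5 -> KEEP
Kept rows: 55 59 61 62

Answer: 55 59 61 62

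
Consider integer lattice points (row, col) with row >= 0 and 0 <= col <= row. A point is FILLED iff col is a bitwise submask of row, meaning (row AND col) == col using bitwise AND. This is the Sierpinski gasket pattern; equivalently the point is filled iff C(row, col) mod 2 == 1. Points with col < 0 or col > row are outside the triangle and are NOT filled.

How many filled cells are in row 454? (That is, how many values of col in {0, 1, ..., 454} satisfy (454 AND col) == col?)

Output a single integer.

454 in binary = 111000110
popcount(454) = number of 1-bits in 111000110 = 5
A col c satisfies (454 AND c) == c iff every set bit of c is also set in 454; each of the 5 set bits of 454 can independently be on or off in c.
count = 2^5 = 32

Answer: 32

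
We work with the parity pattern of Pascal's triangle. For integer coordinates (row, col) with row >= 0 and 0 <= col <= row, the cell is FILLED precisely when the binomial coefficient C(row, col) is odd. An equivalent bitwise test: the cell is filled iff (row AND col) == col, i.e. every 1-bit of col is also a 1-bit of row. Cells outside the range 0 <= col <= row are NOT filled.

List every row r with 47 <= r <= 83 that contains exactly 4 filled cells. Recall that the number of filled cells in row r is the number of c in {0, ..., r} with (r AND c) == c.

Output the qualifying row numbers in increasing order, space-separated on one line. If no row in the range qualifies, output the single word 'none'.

Answer: 48 65 66 68 72 80

Derivation:
Row r has 2^popcount(r) filled cells, so we need popcount(r) = log2(4) = 2.
Scan r = 47..83 and keep those with exactly 2 one-bits:
r=47=101111 popcount=5 -> skip
r=48=110000 popcount=2 -> KEEP
r=49=110001 popcount=3 -> skip
r=50=110010 popcount=3 -> skip
r=51=110011 popcount=4 -> skip
r=52=110100 popcount=3 -> skip
r=53=110101 popcount=4 -> skip
r=54=110110 popcount=4 -> skip
r=55=110111 popcount=5 -> skip
r=56=111000 popcount=3 -> skip
r=57=111001 popcount=4 -> skip
r=58=111010 popcount=4 -> skip
r=59=111011 popcount=5 -> skip
r=60=111100 popcount=4 -> skip
r=61=111101 popcount=5 -> skip
r=62=111110 popcount=5 -> skip
r=63=111111 popcount=6 -> skip
r=64=1000000 popcount=1 -> skip
r=65=1000001 popcount=2 -> KEEP
r=66=1000010 popcount=2 -> KEEP
r=67=1000011 popcount=3 -> skip
r=68=1000100 popcount=2 -> KEEP
r=69=1000101 popcount=3 -> skip
r=70=1000110 popcount=3 -> skip
r=71=1000111 popcount=4 -> skip
r=72=1001000 popcount=2 -> KEEP
r=73=1001001 popcount=3 -> skip
r=74=1001010 popcount=3 -> skip
r=75=1001011 popcount=4 -> skip
r=76=1001100 popcount=3 -> skip
r=77=1001101 popcount=4 -> skip
r=78=1001110 popcount=4 -> skip
r=79=1001111 popcount=5 -> skip
r=80=1010000 popcount=2 -> KEEP
r=81=1010001 popcount=3 -> skip
r=82=1010010 popcount=3 -> skip
r=83=1010011 popcount=4 -> skip
Kept rows: 48 65 66 68 72 80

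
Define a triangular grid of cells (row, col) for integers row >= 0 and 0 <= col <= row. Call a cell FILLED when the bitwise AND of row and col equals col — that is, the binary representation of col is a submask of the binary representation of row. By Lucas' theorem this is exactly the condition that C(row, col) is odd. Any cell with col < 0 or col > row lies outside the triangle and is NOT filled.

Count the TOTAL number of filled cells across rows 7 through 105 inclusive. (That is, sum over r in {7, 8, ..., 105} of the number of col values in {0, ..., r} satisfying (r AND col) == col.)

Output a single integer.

Answer: 1328

Derivation:
r7=111 pc3: +8 =8
r8=1000 pc1: +2 =10
r9=1001 pc2: +4 =14
r10=1010 pc2: +4 =18
r11=1011 pc3: +8 =26
r12=1100 pc2: +4 =30
r13=1101 pc3: +8 =38
r14=1110 pc3: +8 =46
r15=1111 pc4: +16 =62
r16=10000 pc1: +2 =64
r17=10001 pc2: +4 =68
r18=10010 pc2: +4 =72
r19=10011 pc3: +8 =80
r20=10100 pc2: +4 =84
r21=10101 pc3: +8 =92
r22=10110 pc3: +8 =100
r23=10111 pc4: +16 =116
r24=11000 pc2: +4 =120
r25=11001 pc3: +8 =128
r26=11010 pc3: +8 =136
r27=11011 pc4: +16 =152
r28=11100 pc3: +8 =160
r29=11101 pc4: +16 =176
r30=11110 pc4: +16 =192
r31=11111 pc5: +32 =224
r32=100000 pc1: +2 =226
r33=100001 pc2: +4 =230
r34=100010 pc2: +4 =234
r35=100011 pc3: +8 =242
r36=100100 pc2: +4 =246
r37=100101 pc3: +8 =254
r38=100110 pc3: +8 =262
r39=100111 pc4: +16 =278
r40=101000 pc2: +4 =282
r41=101001 pc3: +8 =290
r42=101010 pc3: +8 =298
r43=101011 pc4: +16 =314
r44=101100 pc3: +8 =322
r45=101101 pc4: +16 =338
r46=101110 pc4: +16 =354
r47=101111 pc5: +32 =386
r48=110000 pc2: +4 =390
r49=110001 pc3: +8 =398
r50=110010 pc3: +8 =406
r51=110011 pc4: +16 =422
r52=110100 pc3: +8 =430
r53=110101 pc4: +16 =446
r54=110110 pc4: +16 =462
r55=110111 pc5: +32 =494
r56=111000 pc3: +8 =502
r57=111001 pc4: +16 =518
r58=111010 pc4: +16 =534
r59=111011 pc5: +32 =566
r60=111100 pc4: +16 =582
r61=111101 pc5: +32 =614
r62=111110 pc5: +32 =646
r63=111111 pc6: +64 =710
r64=1000000 pc1: +2 =712
r65=1000001 pc2: +4 =716
r66=1000010 pc2: +4 =720
r67=1000011 pc3: +8 =728
r68=1000100 pc2: +4 =732
r69=1000101 pc3: +8 =740
r70=1000110 pc3: +8 =748
r71=1000111 pc4: +16 =764
r72=1001000 pc2: +4 =768
r73=1001001 pc3: +8 =776
r74=1001010 pc3: +8 =784
r75=1001011 pc4: +16 =800
r76=1001100 pc3: +8 =808
r77=1001101 pc4: +16 =824
r78=1001110 pc4: +16 =840
r79=1001111 pc5: +32 =872
r80=1010000 pc2: +4 =876
r81=1010001 pc3: +8 =884
r82=1010010 pc3: +8 =892
r83=1010011 pc4: +16 =908
r84=1010100 pc3: +8 =916
r85=1010101 pc4: +16 =932
r86=1010110 pc4: +16 =948
r87=1010111 pc5: +32 =980
r88=1011000 pc3: +8 =988
r89=1011001 pc4: +16 =1004
r90=1011010 pc4: +16 =1020
r91=1011011 pc5: +32 =1052
r92=1011100 pc4: +16 =1068
r93=1011101 pc5: +32 =1100
r94=1011110 pc5: +32 =1132
r95=1011111 pc6: +64 =1196
r96=1100000 pc2: +4 =1200
r97=1100001 pc3: +8 =1208
r98=1100010 pc3: +8 =1216
r99=1100011 pc4: +16 =1232
r100=1100100 pc3: +8 =1240
r101=1100101 pc4: +16 =1256
r102=1100110 pc4: +16 =1272
r103=1100111 pc5: +32 =1304
r104=1101000 pc3: +8 =1312
r105=1101001 pc4: +16 =1328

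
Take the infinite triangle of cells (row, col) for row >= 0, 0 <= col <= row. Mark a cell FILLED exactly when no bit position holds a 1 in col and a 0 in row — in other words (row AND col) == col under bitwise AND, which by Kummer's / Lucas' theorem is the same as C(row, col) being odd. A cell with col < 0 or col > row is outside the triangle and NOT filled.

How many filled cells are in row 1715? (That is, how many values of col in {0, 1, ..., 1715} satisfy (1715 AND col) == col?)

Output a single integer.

1715 in binary = 11010110011
popcount(1715) = number of 1-bits in 11010110011 = 7
A col c satisfies (1715 AND c) == c iff every set bit of c is also set in 1715; each of the 7 set bits of 1715 can independently be on or off in c.
count = 2^7 = 128

Answer: 128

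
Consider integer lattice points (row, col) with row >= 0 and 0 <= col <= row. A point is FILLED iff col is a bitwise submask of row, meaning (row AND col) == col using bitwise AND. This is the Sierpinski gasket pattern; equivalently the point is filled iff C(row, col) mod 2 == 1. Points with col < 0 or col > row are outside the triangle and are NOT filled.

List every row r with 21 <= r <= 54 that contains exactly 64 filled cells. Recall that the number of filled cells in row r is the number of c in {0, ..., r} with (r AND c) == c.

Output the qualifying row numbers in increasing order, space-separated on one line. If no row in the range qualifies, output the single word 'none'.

Answer: none

Derivation:
Row r has 2^popcount(r) filled cells, so we need popcount(r) = log2(64) = 6.
Scan r = 21..54 and keep those with exactly 6 one-bits:
r=21=10101 popcount=3 -> skip
r=22=10110 popcount=3 -> skip
r=23=10111 popcount=4 -> skip
r=24=11000 popcount=2 -> skip
r=25=11001 popcount=3 -> skip
r=26=11010 popcount=3 -> skip
r=27=11011 popcount=4 -> skip
r=28=11100 popcount=3 -> skip
r=29=11101 popcount=4 -> skip
r=30=11110 popcount=4 -> skip
r=31=11111 popcount=5 -> skip
r=32=100000 popcount=1 -> skip
r=33=100001 popcount=2 -> skip
r=34=100010 popcount=2 -> skip
r=35=100011 popcount=3 -> skip
r=36=100100 popcount=2 -> skip
r=37=100101 popcount=3 -> skip
r=38=100110 popcount=3 -> skip
r=39=100111 popcount=4 -> skip
r=40=101000 popcount=2 -> skip
r=41=101001 popcount=3 -> skip
r=42=101010 popcount=3 -> skip
r=43=101011 popcount=4 -> skip
r=44=101100 popcount=3 -> skip
r=45=101101 popcount=4 -> skip
r=46=101110 popcount=4 -> skip
r=47=101111 popcount=5 -> skip
r=48=110000 popcount=2 -> skip
r=49=110001 popcount=3 -> skip
r=50=110010 popcount=3 -> skip
r=51=110011 popcount=4 -> skip
r=52=110100 popcount=3 -> skip
r=53=110101 popcount=4 -> skip
r=54=110110 popcount=4 -> skip
Kept rows: none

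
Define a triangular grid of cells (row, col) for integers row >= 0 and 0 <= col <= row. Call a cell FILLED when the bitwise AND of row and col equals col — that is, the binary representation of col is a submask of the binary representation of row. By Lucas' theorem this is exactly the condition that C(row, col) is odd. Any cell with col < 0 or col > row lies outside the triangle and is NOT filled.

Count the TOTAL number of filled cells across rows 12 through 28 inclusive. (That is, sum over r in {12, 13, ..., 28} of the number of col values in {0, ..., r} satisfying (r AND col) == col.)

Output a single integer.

r12=1100 pc2: +4 =4
r13=1101 pc3: +8 =12
r14=1110 pc3: +8 =20
r15=1111 pc4: +16 =36
r16=10000 pc1: +2 =38
r17=10001 pc2: +4 =42
r18=10010 pc2: +4 =46
r19=10011 pc3: +8 =54
r20=10100 pc2: +4 =58
r21=10101 pc3: +8 =66
r22=10110 pc3: +8 =74
r23=10111 pc4: +16 =90
r24=11000 pc2: +4 =94
r25=11001 pc3: +8 =102
r26=11010 pc3: +8 =110
r27=11011 pc4: +16 =126
r28=11100 pc3: +8 =134

Answer: 134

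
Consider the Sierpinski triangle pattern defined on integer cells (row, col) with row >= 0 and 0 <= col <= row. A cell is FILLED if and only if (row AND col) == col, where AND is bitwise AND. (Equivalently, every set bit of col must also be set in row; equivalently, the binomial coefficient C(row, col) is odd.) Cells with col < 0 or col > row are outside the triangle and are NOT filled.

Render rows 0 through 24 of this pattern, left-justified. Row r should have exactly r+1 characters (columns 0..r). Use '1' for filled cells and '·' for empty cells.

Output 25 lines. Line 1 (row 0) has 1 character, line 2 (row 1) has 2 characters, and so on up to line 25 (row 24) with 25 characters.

r0=0: 1
r1=1: 11
r2=10: 1·1
r3=11: 1111
r4=100: 1···1
r5=101: 11··11
r6=110: 1·1·1·1
r7=111: 11111111
r8=1000: 1·······1
r9=1001: 11······11
r10=1010: 1·1·····1·1
r11=1011: 1111····1111
r12=1100: 1···1···1···1
r13=1101: 11··11··11··11
r14=1110: 1·1·1·1·1·1·1·1
r15=1111: 1111111111111111
r16=10000: 1···············1
r17=10001: 11··············11
r18=10010: 1·1·············1·1
r19=10011: 1111············1111
r20=10100: 1···1···········1···1
r21=10101: 11··11··········11··11
r22=10110: 1·1·1·1·········1·1·1·1
r23=10111: 11111111········11111111
r24=11000: 1·······1·······1·······1

Answer: 1
11
1·1
1111
1···1
11··11
1·1·1·1
11111111
1·······1
11······11
1·1·····1·1
1111····1111
1···1···1···1
11··11··11··11
1·1·1·1·1·1·1·1
1111111111111111
1···············1
11··············11
1·1·············1·1
1111············1111
1···1···········1···1
11··11··········11··11
1·1·1·1·········1·1·1·1
11111111········11111111
1·······1·······1·······1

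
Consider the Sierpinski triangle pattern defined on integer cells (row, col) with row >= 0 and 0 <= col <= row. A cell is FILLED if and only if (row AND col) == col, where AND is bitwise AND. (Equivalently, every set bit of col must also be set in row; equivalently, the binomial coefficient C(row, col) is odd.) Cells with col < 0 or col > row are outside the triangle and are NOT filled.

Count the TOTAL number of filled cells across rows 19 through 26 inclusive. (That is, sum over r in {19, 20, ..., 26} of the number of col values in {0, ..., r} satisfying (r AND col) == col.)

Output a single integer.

r19=10011 pc3: +8 =8
r20=10100 pc2: +4 =12
r21=10101 pc3: +8 =20
r22=10110 pc3: +8 =28
r23=10111 pc4: +16 =44
r24=11000 pc2: +4 =48
r25=11001 pc3: +8 =56
r26=11010 pc3: +8 =64

Answer: 64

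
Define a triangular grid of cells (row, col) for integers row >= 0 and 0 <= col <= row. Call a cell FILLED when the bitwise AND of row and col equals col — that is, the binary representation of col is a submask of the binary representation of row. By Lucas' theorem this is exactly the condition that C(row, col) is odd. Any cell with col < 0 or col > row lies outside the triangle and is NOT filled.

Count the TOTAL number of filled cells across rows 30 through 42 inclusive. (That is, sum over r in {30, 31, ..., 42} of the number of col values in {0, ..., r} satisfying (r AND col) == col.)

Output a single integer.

Answer: 122

Derivation:
r30=11110 pc4: +16 =16
r31=11111 pc5: +32 =48
r32=100000 pc1: +2 =50
r33=100001 pc2: +4 =54
r34=100010 pc2: +4 =58
r35=100011 pc3: +8 =66
r36=100100 pc2: +4 =70
r37=100101 pc3: +8 =78
r38=100110 pc3: +8 =86
r39=100111 pc4: +16 =102
r40=101000 pc2: +4 =106
r41=101001 pc3: +8 =114
r42=101010 pc3: +8 =122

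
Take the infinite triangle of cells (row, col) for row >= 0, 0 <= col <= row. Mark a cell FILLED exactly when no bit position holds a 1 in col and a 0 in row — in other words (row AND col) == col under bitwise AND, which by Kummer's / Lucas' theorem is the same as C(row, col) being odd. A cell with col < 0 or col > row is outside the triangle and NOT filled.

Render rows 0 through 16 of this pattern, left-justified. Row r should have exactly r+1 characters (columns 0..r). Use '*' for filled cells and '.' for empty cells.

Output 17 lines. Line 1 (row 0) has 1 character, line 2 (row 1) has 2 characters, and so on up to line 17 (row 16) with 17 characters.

Answer: *
**
*.*
****
*...*
**..**
*.*.*.*
********
*.......*
**......**
*.*.....*.*
****....****
*...*...*...*
**..**..**..**
*.*.*.*.*.*.*.*
****************
*...............*

Derivation:
r0=0: *
r1=1: **
r2=10: *.*
r3=11: ****
r4=100: *...*
r5=101: **..**
r6=110: *.*.*.*
r7=111: ********
r8=1000: *.......*
r9=1001: **......**
r10=1010: *.*.....*.*
r11=1011: ****....****
r12=1100: *...*...*...*
r13=1101: **..**..**..**
r14=1110: *.*.*.*.*.*.*.*
r15=1111: ****************
r16=10000: *...............*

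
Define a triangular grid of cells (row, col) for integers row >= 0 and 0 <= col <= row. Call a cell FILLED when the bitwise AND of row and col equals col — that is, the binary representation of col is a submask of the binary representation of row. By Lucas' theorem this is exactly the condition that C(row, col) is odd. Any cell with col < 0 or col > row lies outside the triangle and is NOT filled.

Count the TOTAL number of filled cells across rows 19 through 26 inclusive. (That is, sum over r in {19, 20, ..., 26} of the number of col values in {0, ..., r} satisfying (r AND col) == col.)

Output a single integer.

Answer: 64

Derivation:
r19=10011 pc3: +8 =8
r20=10100 pc2: +4 =12
r21=10101 pc3: +8 =20
r22=10110 pc3: +8 =28
r23=10111 pc4: +16 =44
r24=11000 pc2: +4 =48
r25=11001 pc3: +8 =56
r26=11010 pc3: +8 =64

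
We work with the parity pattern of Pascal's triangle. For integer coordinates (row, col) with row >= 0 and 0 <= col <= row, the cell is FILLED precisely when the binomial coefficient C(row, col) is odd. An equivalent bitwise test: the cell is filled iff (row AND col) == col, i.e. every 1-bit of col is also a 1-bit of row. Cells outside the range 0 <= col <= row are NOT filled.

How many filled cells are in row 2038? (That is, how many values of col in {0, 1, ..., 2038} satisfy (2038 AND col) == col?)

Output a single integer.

2038 in binary = 11111110110
popcount(2038) = number of 1-bits in 11111110110 = 9
A col c satisfies (2038 AND c) == c iff every set bit of c is also set in 2038; each of the 9 set bits of 2038 can independently be on or off in c.
count = 2^9 = 512

Answer: 512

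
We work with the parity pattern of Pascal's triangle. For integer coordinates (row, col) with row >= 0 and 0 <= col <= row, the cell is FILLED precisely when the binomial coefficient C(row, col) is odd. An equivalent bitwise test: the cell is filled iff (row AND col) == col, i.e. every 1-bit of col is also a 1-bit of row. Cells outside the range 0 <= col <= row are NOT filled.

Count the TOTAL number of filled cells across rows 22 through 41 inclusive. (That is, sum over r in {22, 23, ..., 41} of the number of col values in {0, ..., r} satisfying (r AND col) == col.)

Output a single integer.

r22=10110 pc3: +8 =8
r23=10111 pc4: +16 =24
r24=11000 pc2: +4 =28
r25=11001 pc3: +8 =36
r26=11010 pc3: +8 =44
r27=11011 pc4: +16 =60
r28=11100 pc3: +8 =68
r29=11101 pc4: +16 =84
r30=11110 pc4: +16 =100
r31=11111 pc5: +32 =132
r32=100000 pc1: +2 =134
r33=100001 pc2: +4 =138
r34=100010 pc2: +4 =142
r35=100011 pc3: +8 =150
r36=100100 pc2: +4 =154
r37=100101 pc3: +8 =162
r38=100110 pc3: +8 =170
r39=100111 pc4: +16 =186
r40=101000 pc2: +4 =190
r41=101001 pc3: +8 =198

Answer: 198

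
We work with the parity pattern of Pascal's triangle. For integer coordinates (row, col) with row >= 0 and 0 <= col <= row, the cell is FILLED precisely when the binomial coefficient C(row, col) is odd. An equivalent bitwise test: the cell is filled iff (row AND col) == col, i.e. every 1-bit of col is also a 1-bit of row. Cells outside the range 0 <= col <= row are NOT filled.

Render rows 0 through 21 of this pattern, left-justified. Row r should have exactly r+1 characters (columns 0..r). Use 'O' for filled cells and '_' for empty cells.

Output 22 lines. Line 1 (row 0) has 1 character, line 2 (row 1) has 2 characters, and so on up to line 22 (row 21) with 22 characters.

r0=0: O
r1=1: OO
r2=10: O_O
r3=11: OOOO
r4=100: O___O
r5=101: OO__OO
r6=110: O_O_O_O
r7=111: OOOOOOOO
r8=1000: O_______O
r9=1001: OO______OO
r10=1010: O_O_____O_O
r11=1011: OOOO____OOOO
r12=1100: O___O___O___O
r13=1101: OO__OO__OO__OO
r14=1110: O_O_O_O_O_O_O_O
r15=1111: OOOOOOOOOOOOOOOO
r16=10000: O_______________O
r17=10001: OO______________OO
r18=10010: O_O_____________O_O
r19=10011: OOOO____________OOOO
r20=10100: O___O___________O___O
r21=10101: OO__OO__________OO__OO

Answer: O
OO
O_O
OOOO
O___O
OO__OO
O_O_O_O
OOOOOOOO
O_______O
OO______OO
O_O_____O_O
OOOO____OOOO
O___O___O___O
OO__OO__OO__OO
O_O_O_O_O_O_O_O
OOOOOOOOOOOOOOOO
O_______________O
OO______________OO
O_O_____________O_O
OOOO____________OOOO
O___O___________O___O
OO__OO__________OO__OO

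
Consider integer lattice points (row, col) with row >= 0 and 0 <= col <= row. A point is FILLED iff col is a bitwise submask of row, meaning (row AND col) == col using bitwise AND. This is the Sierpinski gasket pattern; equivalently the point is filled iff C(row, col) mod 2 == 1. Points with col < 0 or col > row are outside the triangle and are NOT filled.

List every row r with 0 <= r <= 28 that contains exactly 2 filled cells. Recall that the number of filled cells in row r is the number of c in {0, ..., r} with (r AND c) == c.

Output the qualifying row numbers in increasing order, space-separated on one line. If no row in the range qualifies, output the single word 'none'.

Row r has 2^popcount(r) filled cells, so we need popcount(r) = log2(2) = 1.
Scan r = 0..28 and keep those with exactly 1 one-bits:
r=0=0 popcount=0 -> skip
r=1=1 popcount=1 -> KEEP
r=2=10 popcount=1 -> KEEP
r=3=11 popcount=2 -> skip
r=4=100 popcount=1 -> KEEP
r=5=101 popcount=2 -> skip
r=6=110 popcount=2 -> skip
r=7=111 popcount=3 -> skip
r=8=1000 popcount=1 -> KEEP
r=9=1001 popcount=2 -> skip
r=10=1010 popcount=2 -> skip
r=11=1011 popcount=3 -> skip
r=12=1100 popcount=2 -> skip
r=13=1101 popcount=3 -> skip
r=14=1110 popcount=3 -> skip
r=15=1111 popcount=4 -> skip
r=16=10000 popcount=1 -> KEEP
r=17=10001 popcount=2 -> skip
r=18=10010 popcount=2 -> skip
r=19=10011 popcount=3 -> skip
r=20=10100 popcount=2 -> skip
r=21=10101 popcount=3 -> skip
r=22=10110 popcount=3 -> skip
r=23=10111 popcount=4 -> skip
r=24=11000 popcount=2 -> skip
r=25=11001 popcount=3 -> skip
r=26=11010 popcount=3 -> skip
r=27=11011 popcount=4 -> skip
r=28=11100 popcount=3 -> skip
Kept rows: 1 2 4 8 16

Answer: 1 2 4 8 16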